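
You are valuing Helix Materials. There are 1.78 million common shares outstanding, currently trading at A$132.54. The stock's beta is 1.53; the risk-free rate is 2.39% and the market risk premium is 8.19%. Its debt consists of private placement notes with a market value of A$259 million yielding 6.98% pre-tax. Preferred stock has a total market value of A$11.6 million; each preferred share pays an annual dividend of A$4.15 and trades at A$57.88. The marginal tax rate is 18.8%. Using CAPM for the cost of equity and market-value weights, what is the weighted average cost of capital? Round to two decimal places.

Cost of equity via CAPM: Re = 2.39% + 1.53 × 8.19% = 14.9207%.
Cost of preferred: Rp = 4.15 / 57.88 = 7.1700%.
Market value of equity E = 132.54 × 1.78m = 235.9212m.
Total capital V = 235.9212 + 11.6 + 259 = 506.5212.
Equity: weight = 235.9212/506.5212 = 0.4658; cost = 14.9207%.
Preferred: weight = 11.6/506.5212 = 0.0229; cost = 7.17%.
Private placement notes: weight = 259/506.5212 = 0.5113; after-tax cost = 6.98% × (1 − 18.8%) = 5.6678%.
WACC = 0.4658 × 14.9207% + 0.0229 × 7.1700% + 0.5113 × 5.6678% = 10.0119%.

10.01%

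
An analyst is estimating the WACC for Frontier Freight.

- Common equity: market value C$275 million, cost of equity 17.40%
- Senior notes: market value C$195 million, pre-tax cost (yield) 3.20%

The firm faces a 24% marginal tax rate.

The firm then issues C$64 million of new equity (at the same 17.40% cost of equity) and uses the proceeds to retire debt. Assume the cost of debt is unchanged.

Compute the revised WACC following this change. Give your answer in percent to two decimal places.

13.23%

After the change:
Total capital V = 339 + 131 = 470.
Equity: weight = 339/470 = 0.7213; cost = 17.4%.
Senior notes: weight = 131/470 = 0.2787; after-tax cost = 3.2% × (1 − 24%) = 2.4320%.
WACC = 0.7213 × 17.4000% + 0.2787 × 2.4320% = 13.2281%.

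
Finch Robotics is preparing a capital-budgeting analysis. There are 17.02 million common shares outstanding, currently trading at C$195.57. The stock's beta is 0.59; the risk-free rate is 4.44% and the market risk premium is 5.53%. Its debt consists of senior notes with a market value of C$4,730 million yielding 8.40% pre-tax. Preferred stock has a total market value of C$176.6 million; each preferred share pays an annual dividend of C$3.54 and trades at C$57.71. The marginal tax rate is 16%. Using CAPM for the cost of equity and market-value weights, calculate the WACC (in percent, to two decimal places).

7.30%

Cost of equity via CAPM: Re = 4.44% + 0.59 × 5.53% = 7.7027%.
Cost of preferred: Rp = 3.54 / 57.71 = 6.1341%.
Market value of equity E = 195.57 × 17.02m = 3328.6014m.
Total capital V = 3328.6014 + 176.6 + 4730 = 8235.2014.
Equity: weight = 3328.6014/8235.2014 = 0.4042; cost = 7.7027%.
Preferred: weight = 176.6/8235.2014 = 0.0214; cost = 6.1341%.
Senior notes: weight = 4730/8235.2014 = 0.5744; after-tax cost = 8.4% × (1 − 16%) = 7.0560%.
WACC = 0.4042 × 7.7027% + 0.0214 × 6.1341% + 0.5744 × 7.0560% = 7.2976%.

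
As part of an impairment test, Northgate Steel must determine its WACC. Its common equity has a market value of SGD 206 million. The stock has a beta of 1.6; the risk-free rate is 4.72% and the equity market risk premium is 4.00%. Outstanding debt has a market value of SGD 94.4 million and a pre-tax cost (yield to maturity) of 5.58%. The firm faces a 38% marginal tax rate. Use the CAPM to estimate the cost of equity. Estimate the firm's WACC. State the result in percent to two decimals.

Cost of equity via CAPM: Re = 4.72% + 1.6 × 4.0% = 11.1200%.
Total capital V = 206 + 94.4 = 300.4.
Equity: weight = 206/300.4 = 0.6858; cost = 11.12%.
Debt: weight = 94.4/300.4 = 0.3142; after-tax cost = 5.58% × (1 − 38%) = 3.4596%.
WACC = 0.6858 × 11.1200% + 0.3142 × 3.4596% = 8.7127%.

8.71%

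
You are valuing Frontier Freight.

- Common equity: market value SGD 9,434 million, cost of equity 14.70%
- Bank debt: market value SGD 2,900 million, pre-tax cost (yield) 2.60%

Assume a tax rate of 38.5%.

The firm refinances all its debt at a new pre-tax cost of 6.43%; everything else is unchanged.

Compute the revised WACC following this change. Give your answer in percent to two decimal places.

12.17%

After the change:
Total capital V = 9434 + 2900 = 12334.
Equity: weight = 9434/12334 = 0.7649; cost = 14.7%.
Bank debt: weight = 2900/12334 = 0.2351; after-tax cost = 6.43% × (1 − 38.5%) = 3.9544%.
WACC = 0.7649 × 14.7000% + 0.2351 × 3.9544% = 12.1735%.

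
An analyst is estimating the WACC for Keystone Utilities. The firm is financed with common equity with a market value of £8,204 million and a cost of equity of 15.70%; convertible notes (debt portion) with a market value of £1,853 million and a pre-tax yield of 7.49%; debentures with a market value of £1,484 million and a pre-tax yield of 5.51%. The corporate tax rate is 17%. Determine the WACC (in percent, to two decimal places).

12.75%

Total capital V = 8204 + 1853 + 1484 = 11541.
Equity: weight = 8204/11541 = 0.7109; cost = 15.7%.
Convertible notes (debt portion): weight = 1853/11541 = 0.1606; after-tax cost = 7.49% × (1 − 17%) = 6.2167%.
Debentures: weight = 1484/11541 = 0.1286; after-tax cost = 5.51% × (1 − 17%) = 4.5733%.
WACC = 0.7109 × 15.7000% + 0.1606 × 6.2167% + 0.1286 × 4.5733% = 12.7467%.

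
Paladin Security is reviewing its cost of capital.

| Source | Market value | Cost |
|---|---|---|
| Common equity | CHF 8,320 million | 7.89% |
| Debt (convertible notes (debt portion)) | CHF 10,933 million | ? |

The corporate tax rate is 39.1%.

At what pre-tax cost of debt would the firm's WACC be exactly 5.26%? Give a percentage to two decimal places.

Total capital V = 8320 + 10933 = 19253.
Equity weight = 8320/19253 = 0.4321.
Convertible notes (debt portion) weight = 10933/19253 = 0.5679.
Equity contribution = 0.4321 × 7.89% = 3.4096%.
Remaining for debt = 5.26% − 3.4096% = 1.8504%.
Rd × (1 − 39.1%) × 0.5679 = 1.8504%  ⇒  Rd = 5.3507%.

5.35%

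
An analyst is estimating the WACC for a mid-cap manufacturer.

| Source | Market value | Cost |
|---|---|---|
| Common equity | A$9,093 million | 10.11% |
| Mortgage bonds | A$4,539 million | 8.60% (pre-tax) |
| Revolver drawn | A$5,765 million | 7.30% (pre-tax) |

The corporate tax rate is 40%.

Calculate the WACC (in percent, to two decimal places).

7.25%

Total capital V = 9093 + 4539 + 5765 = 19397.
Equity: weight = 9093/19397 = 0.4688; cost = 10.11%.
Mortgage bonds: weight = 4539/19397 = 0.2340; after-tax cost = 8.6% × (1 − 40%) = 5.1600%.
Revolver drawn: weight = 5765/19397 = 0.2972; after-tax cost = 7.3% × (1 − 40%) = 4.3800%.
WACC = 0.4688 × 10.1100% + 0.2340 × 5.1600% + 0.2972 × 4.3800% = 7.2487%.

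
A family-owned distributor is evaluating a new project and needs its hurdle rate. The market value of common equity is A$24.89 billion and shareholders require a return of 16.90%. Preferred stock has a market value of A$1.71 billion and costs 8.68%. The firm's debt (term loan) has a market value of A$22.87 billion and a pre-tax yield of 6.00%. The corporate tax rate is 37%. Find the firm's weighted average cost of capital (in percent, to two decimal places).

10.55%

Total capital V = 24.89 + 1.71 + 22.87 = 49.47.
Equity: weight = 24.89/49.47 = 0.5031; cost = 16.9%.
Preferred: weight = 1.71/49.47 = 0.0346; cost = 8.68%.
Term loan: weight = 22.87/49.47 = 0.4623; after-tax cost = 6% × (1 − 37%) = 3.7800%.
WACC = 0.5031 × 16.9000% + 0.0346 × 8.6800% + 0.4623 × 3.7800% = 10.5505%.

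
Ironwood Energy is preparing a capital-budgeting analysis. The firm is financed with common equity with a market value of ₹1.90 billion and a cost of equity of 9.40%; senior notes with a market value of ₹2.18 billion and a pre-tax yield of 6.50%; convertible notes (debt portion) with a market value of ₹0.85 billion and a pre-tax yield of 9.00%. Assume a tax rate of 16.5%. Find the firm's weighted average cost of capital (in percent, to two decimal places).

7.32%

Total capital V = 1.9 + 2.18 + 0.85 = 4.93.
Equity: weight = 1.9/4.93 = 0.3854; cost = 9.4%.
Senior notes: weight = 2.18/4.93 = 0.4422; after-tax cost = 6.5% × (1 − 16.5%) = 5.4275%.
Convertible notes (debt portion): weight = 0.85/4.93 = 0.1724; after-tax cost = 9% × (1 − 16.5%) = 7.5150%.
WACC = 0.3854 × 9.4000% + 0.4422 × 5.4275% + 0.1724 × 7.5150% = 7.3184%.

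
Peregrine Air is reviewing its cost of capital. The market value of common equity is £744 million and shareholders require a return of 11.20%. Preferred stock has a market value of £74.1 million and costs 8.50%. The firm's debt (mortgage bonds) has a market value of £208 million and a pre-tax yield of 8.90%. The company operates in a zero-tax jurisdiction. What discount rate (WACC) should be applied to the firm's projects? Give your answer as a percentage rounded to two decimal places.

Total capital V = 744 + 74.1 + 208 = 1026.1.
Equity: weight = 744/1026.1 = 0.7251; cost = 11.2%.
Preferred: weight = 74.1/1026.1 = 0.0722; cost = 8.5%.
Mortgage bonds: weight = 208/1026.1 = 0.2027; after-tax cost = 8.9% × (1 − 0%) = 8.9000%.
WACC = 0.7251 × 11.2000% + 0.0722 × 8.5000% + 0.2027 × 8.9000% = 10.5388%.

10.54%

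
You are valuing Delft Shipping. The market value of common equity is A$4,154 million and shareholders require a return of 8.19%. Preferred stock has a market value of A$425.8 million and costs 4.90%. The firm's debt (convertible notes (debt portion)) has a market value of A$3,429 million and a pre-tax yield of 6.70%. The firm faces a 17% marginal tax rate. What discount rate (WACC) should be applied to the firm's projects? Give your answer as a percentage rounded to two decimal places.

Total capital V = 4154 + 425.8 + 3429 = 8008.8.
Equity: weight = 4154/8008.8 = 0.5187; cost = 8.19%.
Preferred: weight = 425.8/8008.8 = 0.0532; cost = 4.9%.
Convertible notes (debt portion): weight = 3429/8008.8 = 0.4282; after-tax cost = 6.7% × (1 − 17%) = 5.5610%.
WACC = 0.5187 × 8.1900% + 0.0532 × 4.9000% + 0.4282 × 5.5610% = 6.8895%.

6.89%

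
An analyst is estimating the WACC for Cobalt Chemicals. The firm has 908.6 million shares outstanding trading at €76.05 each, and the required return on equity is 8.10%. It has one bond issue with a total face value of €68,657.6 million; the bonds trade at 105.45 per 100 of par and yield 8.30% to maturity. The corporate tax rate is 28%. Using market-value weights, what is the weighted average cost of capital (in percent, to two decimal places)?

Market value of equity E = 76.05 × 908.6m = 69099.03m. Market value of debt D = 68657.6m × 105.45/100 = 72399.4392m.
Total capital V = 69099.03 + 72399.4392 = 141498.4692.
Equity: weight = 69099.03/141498.4692 = 0.4883; cost = 8.1%.
Bonds outstanding: weight = 72399.4392/141498.4692 = 0.5117; after-tax cost = 8.3% × (1 − 28%) = 5.9760%.
WACC = 0.4883 × 8.1000% + 0.5117 × 5.9760% = 7.0132%.

7.01%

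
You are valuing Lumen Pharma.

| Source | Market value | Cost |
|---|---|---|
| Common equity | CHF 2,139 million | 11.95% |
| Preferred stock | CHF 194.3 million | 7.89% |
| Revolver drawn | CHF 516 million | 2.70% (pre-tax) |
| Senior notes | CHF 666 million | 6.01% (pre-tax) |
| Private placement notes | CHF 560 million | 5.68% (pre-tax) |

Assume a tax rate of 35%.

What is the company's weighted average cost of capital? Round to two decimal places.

8.02%

Total capital V = 2139 + 194.3 + 516 + 666 + 560 = 4075.3.
Equity: weight = 2139/4075.3 = 0.5249; cost = 11.95%.
Preferred: weight = 194.3/4075.3 = 0.0477; cost = 7.89%.
Revolver drawn: weight = 516/4075.3 = 0.1266; after-tax cost = 2.7% × (1 − 35%) = 1.7550%.
Senior notes: weight = 666/4075.3 = 0.1634; after-tax cost = 6.01% × (1 − 35%) = 3.9065%.
Private placement notes: weight = 560/4075.3 = 0.1374; after-tax cost = 5.68% × (1 − 35%) = 3.6920%.
WACC = 0.5249 × 11.9500% + 0.0477 × 7.8900% + 0.1266 × 1.7550% + 0.1634 × 3.9065% + 0.1374 × 3.6920% = 8.0163%.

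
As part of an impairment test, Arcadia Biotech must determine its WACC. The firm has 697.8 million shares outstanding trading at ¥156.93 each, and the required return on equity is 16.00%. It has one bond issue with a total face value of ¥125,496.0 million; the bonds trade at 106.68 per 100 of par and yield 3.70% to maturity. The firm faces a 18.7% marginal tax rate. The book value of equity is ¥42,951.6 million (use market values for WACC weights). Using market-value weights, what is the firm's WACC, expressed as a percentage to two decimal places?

Market value of equity E = 156.93 × 697.8m = 109505.754m. Market value of debt D = 125496m × 106.68/100 = 133879.1328m.
Total capital V = 109505.754 + 133879.1328 = 243384.8868.
Equity: weight = 109505.754/243384.8868 = 0.4499; cost = 16%.
Bonds outstanding: weight = 133879.1328/243384.8868 = 0.5501; after-tax cost = 3.7% × (1 − 18.7%) = 3.0081%.
WACC = 0.4499 × 16.0000% + 0.5501 × 3.0081% = 8.8535%.

8.85%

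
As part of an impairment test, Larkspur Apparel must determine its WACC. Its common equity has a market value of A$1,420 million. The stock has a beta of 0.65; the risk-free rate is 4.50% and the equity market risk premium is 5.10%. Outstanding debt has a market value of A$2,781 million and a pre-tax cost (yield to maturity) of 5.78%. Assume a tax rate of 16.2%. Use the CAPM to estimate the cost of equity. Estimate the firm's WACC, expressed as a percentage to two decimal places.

Cost of equity via CAPM: Re = 4.5% + 0.65 × 5.1% = 7.8150%.
Total capital V = 1420 + 2781 = 4201.
Equity: weight = 1420/4201 = 0.3380; cost = 7.815%.
Debt: weight = 2781/4201 = 0.6620; after-tax cost = 5.78% × (1 − 16.2%) = 4.8436%.
WACC = 0.3380 × 7.8150% + 0.6620 × 4.8436% = 5.8480%.

5.85%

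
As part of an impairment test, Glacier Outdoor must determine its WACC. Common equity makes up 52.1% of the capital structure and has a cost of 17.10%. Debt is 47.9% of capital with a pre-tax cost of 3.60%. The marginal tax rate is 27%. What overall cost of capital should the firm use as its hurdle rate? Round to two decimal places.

After-tax cost of debt = 3.6% × (1 − 27%) = 2.6280%.
WACC = 0.521 × 17.1000% + 0.479 × 2.6280% = 10.1679%.

10.17%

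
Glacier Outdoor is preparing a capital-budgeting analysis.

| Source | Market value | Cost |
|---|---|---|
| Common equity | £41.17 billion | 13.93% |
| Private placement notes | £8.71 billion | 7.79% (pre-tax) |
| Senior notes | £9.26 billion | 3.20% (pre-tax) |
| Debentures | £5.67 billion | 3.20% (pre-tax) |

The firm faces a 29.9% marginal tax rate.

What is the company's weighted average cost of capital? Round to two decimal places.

10.10%

Total capital V = 41.17 + 8.71 + 9.26 + 5.67 = 64.81.
Equity: weight = 41.17/64.81 = 0.6352; cost = 13.93%.
Private placement notes: weight = 8.71/64.81 = 0.1344; after-tax cost = 7.79% × (1 − 29.9%) = 5.4608%.
Senior notes: weight = 9.26/64.81 = 0.1429; after-tax cost = 3.2% × (1 − 29.9%) = 2.2432%.
Debentures: weight = 5.67/64.81 = 0.0875; after-tax cost = 3.2% × (1 − 29.9%) = 2.2432%.
WACC = 0.6352 × 13.9300% + 0.1344 × 5.4608% + 0.1429 × 2.2432% + 0.0875 × 2.2432% = 10.0996%.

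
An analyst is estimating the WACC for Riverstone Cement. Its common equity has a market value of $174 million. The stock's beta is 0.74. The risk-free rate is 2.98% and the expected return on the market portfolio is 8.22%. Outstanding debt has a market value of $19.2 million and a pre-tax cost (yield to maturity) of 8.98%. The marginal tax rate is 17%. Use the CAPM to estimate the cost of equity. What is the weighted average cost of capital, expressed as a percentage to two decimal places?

Market risk premium = 8.22% − 2.98% = 5.24%.
Cost of equity via CAPM: Re = 2.98% + 0.74 × 5.24% = 6.8576%.
Total capital V = 174 + 19.2 = 193.2.
Equity: weight = 174/193.2 = 0.9006; cost = 6.8576%.
Debt: weight = 19.2/193.2 = 0.0994; after-tax cost = 8.98% × (1 − 17%) = 7.4534%.
WACC = 0.9006 × 6.8576% + 0.0994 × 7.4534% = 6.9168%.

6.92%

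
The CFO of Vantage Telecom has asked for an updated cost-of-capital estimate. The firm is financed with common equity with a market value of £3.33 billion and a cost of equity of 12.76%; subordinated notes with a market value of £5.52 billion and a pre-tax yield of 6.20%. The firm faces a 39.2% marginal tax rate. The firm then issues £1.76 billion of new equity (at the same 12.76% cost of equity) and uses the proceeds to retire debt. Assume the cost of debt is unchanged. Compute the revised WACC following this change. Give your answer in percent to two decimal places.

After the change:
Total capital V = 5.09 + 3.76 = 8.85.
Equity: weight = 5.09/8.85 = 0.5751; cost = 12.76%.
Subordinated notes: weight = 3.76/8.85 = 0.4249; after-tax cost = 6.2% × (1 − 39.2%) = 3.7696%.
WACC = 0.5751 × 12.7600% + 0.4249 × 3.7696% = 8.9403%.

8.94%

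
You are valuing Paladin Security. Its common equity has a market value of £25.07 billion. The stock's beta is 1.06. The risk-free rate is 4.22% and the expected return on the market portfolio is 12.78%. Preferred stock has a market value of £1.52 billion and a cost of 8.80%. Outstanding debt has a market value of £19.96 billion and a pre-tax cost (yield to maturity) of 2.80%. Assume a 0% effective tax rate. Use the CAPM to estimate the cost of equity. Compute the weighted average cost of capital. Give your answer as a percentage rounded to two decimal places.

8.65%

Market risk premium = 12.78% − 4.22% = 8.56%.
Cost of equity via CAPM: Re = 4.22% + 1.06 × 8.56% = 13.2936%.
Total capital V = 25.07 + 1.52 + 19.96 = 46.55.
Equity: weight = 25.07/46.55 = 0.5386; cost = 13.2936%.
Preferred: weight = 1.52/46.55 = 0.0327; cost = 8.8%.
Debt: weight = 19.96/46.55 = 0.4288; after-tax cost = 2.8% × (1 − 0%) = 2.8000%.
WACC = 0.5386 × 13.2936% + 0.0327 × 8.8000% + 0.4288 × 2.8000% = 8.6474%.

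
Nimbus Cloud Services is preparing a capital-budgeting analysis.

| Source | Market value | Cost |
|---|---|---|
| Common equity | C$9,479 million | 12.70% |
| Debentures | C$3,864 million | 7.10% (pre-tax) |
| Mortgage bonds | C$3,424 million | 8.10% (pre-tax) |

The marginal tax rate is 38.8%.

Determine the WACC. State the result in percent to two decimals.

Total capital V = 9479 + 3864 + 3424 = 16767.
Equity: weight = 9479/16767 = 0.5653; cost = 12.7%.
Debentures: weight = 3864/16767 = 0.2305; after-tax cost = 7.1% × (1 − 38.8%) = 4.3452%.
Mortgage bonds: weight = 3424/16767 = 0.2042; after-tax cost = 8.1% × (1 − 38.8%) = 4.9572%.
WACC = 0.5653 × 12.7000% + 0.2305 × 4.3452% + 0.2042 × 4.9572% = 9.1935%.

9.19%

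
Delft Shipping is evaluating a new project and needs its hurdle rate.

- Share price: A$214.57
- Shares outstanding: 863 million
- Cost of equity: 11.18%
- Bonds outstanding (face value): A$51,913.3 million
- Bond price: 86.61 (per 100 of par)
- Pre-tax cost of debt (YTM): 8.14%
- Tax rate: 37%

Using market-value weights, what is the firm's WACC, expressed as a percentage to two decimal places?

10.00%

Market value of equity E = 214.57 × 863m = 185173.91m. Market value of debt D = 51913.3m × 86.61/100 = 44962.10913m.
Total capital V = 185173.91 + 44962.10913 = 230136.01913.
Equity: weight = 185173.91/230136.01913 = 0.8046; cost = 11.18%.
Bonds outstanding: weight = 44962.10913/230136.01913 = 0.1954; after-tax cost = 8.14% × (1 − 37%) = 5.1282%.
WACC = 0.8046 × 11.1800% + 0.1954 × 5.1282% = 9.9976%.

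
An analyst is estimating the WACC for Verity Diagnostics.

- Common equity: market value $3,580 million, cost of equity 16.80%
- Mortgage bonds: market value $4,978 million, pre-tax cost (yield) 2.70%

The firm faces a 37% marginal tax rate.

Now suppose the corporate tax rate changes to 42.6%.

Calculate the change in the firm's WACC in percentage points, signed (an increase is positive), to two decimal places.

Current WACC:
Total capital V = 3580 + 4978 = 8558.
Equity: weight = 3580/8558 = 0.4183; cost = 16.8%.
Mortgage bonds: weight = 4978/8558 = 0.5817; after-tax cost = 2.7% × (1 − 37%) = 1.7010%.
WACC = 0.4183 × 16.8000% + 0.5817 × 1.7010% = 8.0172%.
After the change:
Total capital V = 3580 + 4978 = 8558.
Equity: weight = 3580/8558 = 0.4183; cost = 16.8%.
Mortgage bonds: weight = 4978/8558 = 0.5817; after-tax cost = 2.7% × (1 − 42.6%) = 1.5498%.
WACC = 0.4183 × 16.8000% + 0.5817 × 1.5498% = 7.9293%.
Change in WACC = 7.9293% − 8.0172% = -0.0879 pp.

-0.09 pp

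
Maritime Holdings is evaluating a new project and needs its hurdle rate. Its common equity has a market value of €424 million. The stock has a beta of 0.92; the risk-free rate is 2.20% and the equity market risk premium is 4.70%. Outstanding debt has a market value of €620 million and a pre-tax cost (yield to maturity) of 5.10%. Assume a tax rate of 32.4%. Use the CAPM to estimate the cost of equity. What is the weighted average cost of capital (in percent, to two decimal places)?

Cost of equity via CAPM: Re = 2.2% + 0.92 × 4.7% = 6.5240%.
Total capital V = 424 + 620 = 1044.
Equity: weight = 424/1044 = 0.4061; cost = 6.524%.
Debt: weight = 620/1044 = 0.5939; after-tax cost = 5.1% × (1 − 32.4%) = 3.4476%.
WACC = 0.4061 × 6.5240% + 0.5939 × 3.4476% = 4.6970%.

4.70%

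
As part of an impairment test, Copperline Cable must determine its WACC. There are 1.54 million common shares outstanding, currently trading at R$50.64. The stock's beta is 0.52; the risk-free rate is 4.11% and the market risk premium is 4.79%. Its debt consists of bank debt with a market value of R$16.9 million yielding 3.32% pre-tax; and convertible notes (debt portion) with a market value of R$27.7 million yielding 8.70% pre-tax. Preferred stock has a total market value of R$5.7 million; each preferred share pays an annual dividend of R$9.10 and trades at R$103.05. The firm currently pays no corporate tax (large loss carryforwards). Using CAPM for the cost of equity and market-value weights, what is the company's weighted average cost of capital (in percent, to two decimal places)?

6.72%

Cost of equity via CAPM: Re = 4.11% + 0.52 × 4.79% = 6.6008%.
Cost of preferred: Rp = 9.1 / 103.05 = 8.8307%.
Market value of equity E = 50.64 × 1.54m = 77.9856m.
Total capital V = 77.9856 + 5.7 + 16.9 + 27.7 = 128.2856.
Equity: weight = 77.9856/128.2856 = 0.6079; cost = 6.6008%.
Preferred: weight = 5.7/128.2856 = 0.0444; cost = 8.8307%.
Bank debt: weight = 16.9/128.2856 = 0.1317; after-tax cost = 3.32% × (1 − 0%) = 3.3200%.
Convertible notes (debt portion): weight = 27.7/128.2856 = 0.2159; after-tax cost = 8.7% × (1 − 0%) = 8.7000%.
WACC = 0.6079 × 6.6008% + 0.0444 × 8.8307% + 0.1317 × 3.3200% + 0.2159 × 8.7000% = 6.7209%.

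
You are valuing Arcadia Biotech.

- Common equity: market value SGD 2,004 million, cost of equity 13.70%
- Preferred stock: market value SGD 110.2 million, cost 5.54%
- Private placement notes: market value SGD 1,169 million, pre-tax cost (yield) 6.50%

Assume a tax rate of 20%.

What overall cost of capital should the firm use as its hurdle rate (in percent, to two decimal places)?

Total capital V = 2004 + 110.2 + 1169 = 3283.2.
Equity: weight = 2004/3283.2 = 0.6104; cost = 13.7%.
Preferred: weight = 110.2/3283.2 = 0.0336; cost = 5.54%.
Private placement notes: weight = 1169/3283.2 = 0.3561; after-tax cost = 6.5% × (1 − 20%) = 5.2000%.
WACC = 0.6104 × 13.7000% + 0.0336 × 5.5400% + 0.3561 × 5.2000% = 10.3996%.

10.40%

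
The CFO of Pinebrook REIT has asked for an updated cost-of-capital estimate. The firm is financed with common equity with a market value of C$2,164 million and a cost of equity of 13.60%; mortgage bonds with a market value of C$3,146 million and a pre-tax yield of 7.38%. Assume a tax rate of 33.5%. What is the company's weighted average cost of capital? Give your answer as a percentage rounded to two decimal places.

Total capital V = 2164 + 3146 = 5310.
Equity: weight = 2164/5310 = 0.4075; cost = 13.6%.
Mortgage bonds: weight = 3146/5310 = 0.5925; after-tax cost = 7.38% × (1 − 33.5%) = 4.9077%.
WACC = 0.4075 × 13.6000% + 0.5925 × 4.9077% = 8.4501%.

8.45%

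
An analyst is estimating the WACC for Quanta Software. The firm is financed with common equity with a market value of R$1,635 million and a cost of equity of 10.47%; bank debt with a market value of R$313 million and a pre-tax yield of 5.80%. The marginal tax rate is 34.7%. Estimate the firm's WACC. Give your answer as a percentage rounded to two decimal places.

Total capital V = 1635 + 313 = 1948.
Equity: weight = 1635/1948 = 0.8393; cost = 10.47%.
Bank debt: weight = 313/1948 = 0.1607; after-tax cost = 5.8% × (1 − 34.7%) = 3.7874%.
WACC = 0.8393 × 10.4700% + 0.1607 × 3.7874% = 9.3963%.

9.40%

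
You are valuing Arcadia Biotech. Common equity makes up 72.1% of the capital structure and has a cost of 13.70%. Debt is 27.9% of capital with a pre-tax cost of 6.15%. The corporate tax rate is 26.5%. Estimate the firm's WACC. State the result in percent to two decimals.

11.14%

After-tax cost of debt = 6.15% × (1 − 26.5%) = 4.5202%.
WACC = 0.721 × 13.7000% + 0.279 × 4.5202% = 11.1388%.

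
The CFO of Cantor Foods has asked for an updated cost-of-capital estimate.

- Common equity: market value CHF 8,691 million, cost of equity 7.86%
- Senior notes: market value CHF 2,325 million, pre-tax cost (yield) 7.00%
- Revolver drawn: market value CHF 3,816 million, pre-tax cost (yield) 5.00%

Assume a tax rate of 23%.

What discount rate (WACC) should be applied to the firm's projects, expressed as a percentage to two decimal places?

6.44%

Total capital V = 8691 + 2325 + 3816 = 14832.
Equity: weight = 8691/14832 = 0.5860; cost = 7.86%.
Senior notes: weight = 2325/14832 = 0.1568; after-tax cost = 7% × (1 − 23%) = 5.3900%.
Revolver drawn: weight = 3816/14832 = 0.2573; after-tax cost = 5% × (1 − 23%) = 3.8500%.
WACC = 0.5860 × 7.8600% + 0.1568 × 5.3900% + 0.2573 × 3.8500% = 6.4411%.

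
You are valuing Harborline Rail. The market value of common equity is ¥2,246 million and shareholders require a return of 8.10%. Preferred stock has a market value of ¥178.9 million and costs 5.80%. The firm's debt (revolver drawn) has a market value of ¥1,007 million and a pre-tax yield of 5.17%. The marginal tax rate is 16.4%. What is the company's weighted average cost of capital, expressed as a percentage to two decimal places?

Total capital V = 2246 + 178.9 + 1007 = 3431.9.
Equity: weight = 2246/3431.9 = 0.6544; cost = 8.1%.
Preferred: weight = 178.9/3431.9 = 0.0521; cost = 5.8%.
Revolver drawn: weight = 1007/3431.9 = 0.2934; after-tax cost = 5.17% × (1 − 16.4%) = 4.3221%.
WACC = 0.6544 × 8.1000% + 0.0521 × 5.8000% + 0.2934 × 4.3221% = 6.8716%.

6.87%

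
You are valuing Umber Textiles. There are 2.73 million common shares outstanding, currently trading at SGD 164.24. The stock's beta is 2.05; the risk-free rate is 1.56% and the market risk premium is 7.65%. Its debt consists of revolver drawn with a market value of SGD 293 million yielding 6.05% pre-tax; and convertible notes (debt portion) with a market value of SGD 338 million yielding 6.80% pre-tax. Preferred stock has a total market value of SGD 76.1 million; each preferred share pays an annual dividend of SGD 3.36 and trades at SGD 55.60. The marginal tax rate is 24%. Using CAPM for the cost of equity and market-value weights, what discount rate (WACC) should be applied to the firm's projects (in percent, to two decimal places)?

9.77%

Cost of equity via CAPM: Re = 1.56% + 2.05 × 7.65% = 17.2425%.
Cost of preferred: Rp = 3.36 / 55.6 = 6.0432%.
Market value of equity E = 164.24 × 2.73m = 448.3752m.
Total capital V = 448.3752 + 76.1 + 293 + 338 = 1155.4752.
Equity: weight = 448.3752/1155.4752 = 0.3880; cost = 17.2425%.
Preferred: weight = 76.1/1155.4752 = 0.0659; cost = 6.0432%.
Revolver drawn: weight = 293/1155.4752 = 0.2536; after-tax cost = 6.05% × (1 − 24%) = 4.5980%.
Convertible notes (debt portion): weight = 338/1155.4752 = 0.2925; after-tax cost = 6.8% × (1 − 24%) = 5.1680%.
WACC = 0.3880 × 17.2425% + 0.0659 × 6.0432% + 0.2536 × 4.5980% + 0.2925 × 5.1680% = 9.7665%.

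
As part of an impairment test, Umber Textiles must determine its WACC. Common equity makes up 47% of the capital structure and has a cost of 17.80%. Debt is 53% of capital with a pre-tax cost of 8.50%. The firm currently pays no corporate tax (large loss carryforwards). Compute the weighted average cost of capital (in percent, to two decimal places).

12.87%

After-tax cost of debt = 8.5% × (1 − 0%) = 8.5000%.
WACC = 0.470 × 17.8000% + 0.530 × 8.5000% = 12.8710%.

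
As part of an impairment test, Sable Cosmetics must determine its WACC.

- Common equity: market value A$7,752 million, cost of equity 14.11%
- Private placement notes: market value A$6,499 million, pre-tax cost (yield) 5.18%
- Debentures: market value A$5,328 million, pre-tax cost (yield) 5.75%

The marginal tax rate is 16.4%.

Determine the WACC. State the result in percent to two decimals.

8.33%

Total capital V = 7752 + 6499 + 5328 = 19579.
Equity: weight = 7752/19579 = 0.3959; cost = 14.11%.
Private placement notes: weight = 6499/19579 = 0.3319; after-tax cost = 5.18% × (1 − 16.4%) = 4.3305%.
Debentures: weight = 5328/19579 = 0.2721; after-tax cost = 5.75% × (1 − 16.4%) = 4.8070%.
WACC = 0.3959 × 14.1100% + 0.3319 × 4.3305% + 0.2721 × 4.8070% = 8.3322%.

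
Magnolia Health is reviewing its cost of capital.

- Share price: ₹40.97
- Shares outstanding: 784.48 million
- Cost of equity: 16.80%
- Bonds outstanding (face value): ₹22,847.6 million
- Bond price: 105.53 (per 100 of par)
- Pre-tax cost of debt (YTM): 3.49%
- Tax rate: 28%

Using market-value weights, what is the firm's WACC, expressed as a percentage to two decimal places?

Market value of equity E = 40.97 × 784.48m = 32140.1456m. Market value of debt D = 22847.6m × 105.53/100 = 24111.07228m.
Total capital V = 32140.1456 + 24111.07228 = 56251.21788.
Equity: weight = 32140.1456/56251.21788 = 0.5714; cost = 16.8%.
Bonds outstanding: weight = 24111.07228/56251.21788 = 0.4286; after-tax cost = 3.49% × (1 − 28%) = 2.5128%.
WACC = 0.5714 × 16.8000% + 0.4286 × 2.5128% = 10.6760%.

10.68%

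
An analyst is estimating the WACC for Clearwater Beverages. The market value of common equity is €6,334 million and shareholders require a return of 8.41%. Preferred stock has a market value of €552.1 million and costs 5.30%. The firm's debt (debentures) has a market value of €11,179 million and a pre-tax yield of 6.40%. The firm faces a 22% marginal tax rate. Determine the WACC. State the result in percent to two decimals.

6.20%

Total capital V = 6334 + 552.1 + 11179 = 18065.1.
Equity: weight = 6334/18065.1 = 0.3506; cost = 8.41%.
Preferred: weight = 552.1/18065.1 = 0.0306; cost = 5.3%.
Debentures: weight = 11179/18065.1 = 0.6188; after-tax cost = 6.4% × (1 − 22%) = 4.9920%.
WACC = 0.3506 × 8.4100% + 0.0306 × 5.3000% + 0.6188 × 4.9920% = 6.1998%.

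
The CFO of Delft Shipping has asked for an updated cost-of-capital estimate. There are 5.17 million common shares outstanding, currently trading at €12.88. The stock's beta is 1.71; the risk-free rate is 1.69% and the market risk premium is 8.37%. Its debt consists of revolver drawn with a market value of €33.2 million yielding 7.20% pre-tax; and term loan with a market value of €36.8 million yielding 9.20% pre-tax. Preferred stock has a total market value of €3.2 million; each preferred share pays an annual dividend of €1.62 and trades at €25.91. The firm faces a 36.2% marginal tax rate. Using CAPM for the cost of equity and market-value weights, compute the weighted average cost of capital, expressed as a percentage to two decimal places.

Cost of equity via CAPM: Re = 1.69% + 1.71 × 8.37% = 16.0027%.
Cost of preferred: Rp = 1.62 / 25.91 = 6.2524%.
Market value of equity E = 12.88 × 5.17m = 66.5896m.
Total capital V = 66.5896 + 3.2 + 33.2 + 36.8 = 139.7896.
Equity: weight = 66.5896/139.7896 = 0.4764; cost = 16.0027%.
Preferred: weight = 3.2/139.7896 = 0.0229; cost = 6.2524%.
Revolver drawn: weight = 33.2/139.7896 = 0.2375; after-tax cost = 7.2% × (1 − 36.2%) = 4.5936%.
Term loan: weight = 36.8/139.7896 = 0.2633; after-tax cost = 9.2% × (1 − 36.2%) = 5.8696%.
WACC = 0.4764 × 16.0027% + 0.0229 × 6.2524% + 0.2375 × 4.5936% + 0.2633 × 5.8696% = 10.4023%.

10.40%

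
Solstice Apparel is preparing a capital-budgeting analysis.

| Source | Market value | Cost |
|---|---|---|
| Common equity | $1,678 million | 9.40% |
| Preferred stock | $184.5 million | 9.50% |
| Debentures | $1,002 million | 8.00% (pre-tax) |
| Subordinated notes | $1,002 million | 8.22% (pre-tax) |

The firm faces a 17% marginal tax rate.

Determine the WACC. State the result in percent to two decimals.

8.02%

Total capital V = 1678 + 184.5 + 1002 + 1002 = 3866.5.
Equity: weight = 1678/3866.5 = 0.4340; cost = 9.4%.
Preferred: weight = 184.5/3866.5 = 0.0477; cost = 9.5%.
Debentures: weight = 1002/3866.5 = 0.2591; after-tax cost = 8% × (1 − 17%) = 6.6400%.
Subordinated notes: weight = 1002/3866.5 = 0.2591; after-tax cost = 8.22% × (1 − 17%) = 6.8226%.
WACC = 0.4340 × 9.4000% + 0.0477 × 9.5000% + 0.2591 × 6.6400% + 0.2591 × 6.8226% = 8.0216%.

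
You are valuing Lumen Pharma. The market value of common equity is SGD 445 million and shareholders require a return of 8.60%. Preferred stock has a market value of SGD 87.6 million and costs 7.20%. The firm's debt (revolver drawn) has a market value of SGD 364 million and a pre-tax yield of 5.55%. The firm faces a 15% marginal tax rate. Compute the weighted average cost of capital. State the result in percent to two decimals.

6.89%

Total capital V = 445 + 87.6 + 364 = 896.6.
Equity: weight = 445/896.6 = 0.4963; cost = 8.6%.
Preferred: weight = 87.6/896.6 = 0.0977; cost = 7.2%.
Revolver drawn: weight = 364/896.6 = 0.4060; after-tax cost = 5.55% × (1 − 15%) = 4.7175%.
WACC = 0.4963 × 8.6000% + 0.0977 × 7.2000% + 0.4060 × 4.7175% = 6.8870%.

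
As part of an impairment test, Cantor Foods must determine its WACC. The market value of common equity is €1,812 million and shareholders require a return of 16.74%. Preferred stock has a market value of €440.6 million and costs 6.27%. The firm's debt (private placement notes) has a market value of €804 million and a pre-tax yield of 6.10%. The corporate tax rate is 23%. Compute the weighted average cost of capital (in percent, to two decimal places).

12.06%

Total capital V = 1812 + 440.6 + 804 = 3056.6.
Equity: weight = 1812/3056.6 = 0.5928; cost = 16.74%.
Preferred: weight = 440.6/3056.6 = 0.1441; cost = 6.27%.
Private placement notes: weight = 804/3056.6 = 0.2630; after-tax cost = 6.1% × (1 − 23%) = 4.6970%.
WACC = 0.5928 × 16.7400% + 0.1441 × 6.2700% + 0.2630 × 4.6970% = 12.0630%.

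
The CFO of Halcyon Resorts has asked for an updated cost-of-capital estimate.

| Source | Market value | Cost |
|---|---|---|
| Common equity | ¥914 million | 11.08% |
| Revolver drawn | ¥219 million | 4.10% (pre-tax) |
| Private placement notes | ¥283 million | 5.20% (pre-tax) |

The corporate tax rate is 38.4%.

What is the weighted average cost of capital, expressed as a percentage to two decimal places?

Total capital V = 914 + 219 + 283 = 1416.
Equity: weight = 914/1416 = 0.6455; cost = 11.08%.
Revolver drawn: weight = 219/1416 = 0.1547; after-tax cost = 4.1% × (1 − 38.4%) = 2.5256%.
Private placement notes: weight = 283/1416 = 0.1999; after-tax cost = 5.2% × (1 − 38.4%) = 3.2032%.
WACC = 0.6455 × 11.0800% + 0.1547 × 2.5256% + 0.1999 × 3.2032% = 8.1827%.

8.18%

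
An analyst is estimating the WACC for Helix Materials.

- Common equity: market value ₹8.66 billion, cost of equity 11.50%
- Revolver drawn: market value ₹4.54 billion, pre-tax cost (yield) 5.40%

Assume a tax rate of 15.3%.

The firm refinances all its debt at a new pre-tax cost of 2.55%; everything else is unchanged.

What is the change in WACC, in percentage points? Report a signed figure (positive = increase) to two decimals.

-0.83 pp

Current WACC:
Total capital V = 8.66 + 4.54 = 13.2.
Equity: weight = 8.66/13.2 = 0.6561; cost = 11.5%.
Revolver drawn: weight = 4.54/13.2 = 0.3439; after-tax cost = 5.4% × (1 − 15.3%) = 4.5738%.
WACC = 0.6561 × 11.5000% + 0.3439 × 4.5738% = 9.1178%.
After the change:
Total capital V = 8.66 + 4.54 = 13.2.
Equity: weight = 8.66/13.2 = 0.6561; cost = 11.5%.
Revolver drawn: weight = 4.54/13.2 = 0.3439; after-tax cost = 2.55% × (1 − 15.3%) = 2.1598%.
WACC = 0.6561 × 11.5000% + 0.3439 × 2.1598% = 8.2876%.
Change in WACC = 8.2876% − 9.1178% = -0.8303 pp.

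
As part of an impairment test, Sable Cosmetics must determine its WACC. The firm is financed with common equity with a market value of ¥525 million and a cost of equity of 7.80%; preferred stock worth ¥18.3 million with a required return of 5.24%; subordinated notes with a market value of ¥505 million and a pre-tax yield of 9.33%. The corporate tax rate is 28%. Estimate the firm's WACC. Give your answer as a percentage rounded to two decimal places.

Total capital V = 525 + 18.3 + 505 = 1048.3.
Equity: weight = 525/1048.3 = 0.5008; cost = 7.8%.
Preferred: weight = 18.3/1048.3 = 0.0175; cost = 5.24%.
Subordinated notes: weight = 505/1048.3 = 0.4817; after-tax cost = 9.33% × (1 − 28%) = 6.7176%.
WACC = 0.5008 × 7.8000% + 0.0175 × 5.2400% + 0.4817 × 6.7176% = 7.2339%.

7.23%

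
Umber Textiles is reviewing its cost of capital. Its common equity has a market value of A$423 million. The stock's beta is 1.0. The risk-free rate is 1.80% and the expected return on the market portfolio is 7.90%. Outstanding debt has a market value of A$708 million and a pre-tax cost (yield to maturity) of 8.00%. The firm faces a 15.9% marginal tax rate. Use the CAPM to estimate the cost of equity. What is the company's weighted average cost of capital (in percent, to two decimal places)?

Market risk premium = 7.9% − 1.8% = 6.1%.
Cost of equity via CAPM: Re = 1.8% + 1.0 × 6.1% = 7.9000%.
Total capital V = 423 + 708 = 1131.
Equity: weight = 423/1131 = 0.3740; cost = 7.9%.
Debt: weight = 708/1131 = 0.6260; after-tax cost = 8% × (1 − 15.9%) = 6.7280%.
WACC = 0.3740 × 7.9000% + 0.6260 × 6.7280% = 7.1663%.

7.17%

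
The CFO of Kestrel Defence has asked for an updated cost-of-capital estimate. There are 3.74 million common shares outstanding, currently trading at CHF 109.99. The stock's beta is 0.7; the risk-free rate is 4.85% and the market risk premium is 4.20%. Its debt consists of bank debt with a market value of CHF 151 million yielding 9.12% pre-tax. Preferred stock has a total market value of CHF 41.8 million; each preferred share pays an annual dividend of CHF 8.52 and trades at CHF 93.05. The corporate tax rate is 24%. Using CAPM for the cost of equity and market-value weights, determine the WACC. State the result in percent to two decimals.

7.67%

Cost of equity via CAPM: Re = 4.85% + 0.7 × 4.2% = 7.7900%.
Cost of preferred: Rp = 8.52 / 93.05 = 9.1564%.
Market value of equity E = 109.99 × 3.74m = 411.3626m.
Total capital V = 411.3626 + 41.8 + 151 = 604.1626.
Equity: weight = 411.3626/604.1626 = 0.6809; cost = 7.79%.
Preferred: weight = 41.8/604.1626 = 0.0692; cost = 9.1564%.
Bank debt: weight = 151/604.1626 = 0.2499; after-tax cost = 9.12% × (1 − 24%) = 6.9312%.
WACC = 0.6809 × 7.7900% + 0.0692 × 9.1564% + 0.2499 × 6.9312% = 7.6699%.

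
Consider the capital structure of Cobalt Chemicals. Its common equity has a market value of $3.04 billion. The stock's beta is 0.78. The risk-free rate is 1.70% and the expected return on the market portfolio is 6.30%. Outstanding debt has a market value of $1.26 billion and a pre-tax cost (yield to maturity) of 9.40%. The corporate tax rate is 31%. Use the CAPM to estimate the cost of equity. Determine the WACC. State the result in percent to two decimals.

5.64%

Market risk premium = 6.3% − 1.7% = 4.6%.
Cost of equity via CAPM: Re = 1.7% + 0.78 × 4.6% = 5.2880%.
Total capital V = 3.04 + 1.26 = 4.3.
Equity: weight = 3.04/4.3 = 0.7070; cost = 5.288%.
Debt: weight = 1.26/4.3 = 0.2930; after-tax cost = 9.4% × (1 − 31%) = 6.4860%.
WACC = 0.7070 × 5.2880% + 0.2930 × 6.4860% = 5.6390%.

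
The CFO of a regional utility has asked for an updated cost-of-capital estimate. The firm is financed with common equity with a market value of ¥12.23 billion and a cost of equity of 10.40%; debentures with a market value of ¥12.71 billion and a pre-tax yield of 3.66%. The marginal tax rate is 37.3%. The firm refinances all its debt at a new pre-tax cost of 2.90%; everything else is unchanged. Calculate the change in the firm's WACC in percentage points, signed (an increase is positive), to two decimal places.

Current WACC:
Total capital V = 12.23 + 12.71 = 24.94.
Equity: weight = 12.23/24.94 = 0.4904; cost = 10.4%.
Debentures: weight = 12.71/24.94 = 0.5096; after-tax cost = 3.66% × (1 − 37.3%) = 2.2948%.
WACC = 0.4904 × 10.4000% + 0.5096 × 2.2948% = 6.2694%.
After the change:
Total capital V = 12.23 + 12.71 = 24.94.
Equity: weight = 12.23/24.94 = 0.4904; cost = 10.4%.
Debentures: weight = 12.71/24.94 = 0.5096; after-tax cost = 2.9% × (1 − 37.3%) = 1.8183%.
WACC = 0.4904 × 10.4000% + 0.5096 × 1.8183% = 6.0266%.
Change in WACC = 6.0266% − 6.2694% = -0.2428 pp.

-0.24 pp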